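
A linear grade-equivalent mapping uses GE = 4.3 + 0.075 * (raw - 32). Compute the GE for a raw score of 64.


raw - median = 64 - 32 = 32
slope * diff = 0.075 * 32 = 2.4
GE = 4.3 + 2.4
GE = 6.7

6.7


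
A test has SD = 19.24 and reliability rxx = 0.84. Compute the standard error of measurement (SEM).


SEM = SD * sqrt(1 - rxx)
SEM = 19.24 * sqrt(1 - 0.84)
SEM = 19.24 * sqrt(0.16) = 19.24 * 0.4
SEM = 7.696

7.696


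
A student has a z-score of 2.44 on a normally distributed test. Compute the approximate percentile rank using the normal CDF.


CDF(z) = 0.5 * (1 + erf(z/sqrt(2)))
erf(1.7253) = 0.9853
CDF = 0.9927
Percentile rank = 0.9927 * 100 = 99.27

99.27


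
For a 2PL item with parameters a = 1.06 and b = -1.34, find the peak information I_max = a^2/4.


For 2PL, max info at theta = b = -1.34
I_max = a^2 / 4 = 1.06^2 / 4
= 1.1236 / 4
I_max = 0.2809

0.2809


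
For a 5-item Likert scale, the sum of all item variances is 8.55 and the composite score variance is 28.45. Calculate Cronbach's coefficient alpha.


alpha = (k/(k-1)) * (1 - sum(si^2)/s_total^2)
= (5/4) * (1 - 8.55/28.45)
alpha = 0.8743

0.8743


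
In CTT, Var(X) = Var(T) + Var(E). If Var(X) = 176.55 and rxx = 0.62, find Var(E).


var_true = rxx * var_obs = 0.62 * 176.55 = 109.461
var_error = var_obs - var_true
var_error = 176.55 - 109.461
var_error = 67.089

67.089


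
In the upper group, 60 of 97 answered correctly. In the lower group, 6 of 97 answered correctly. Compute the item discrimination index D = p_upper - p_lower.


p_upper = 60/97 = 0.6186
p_lower = 6/97 = 0.0619
D = 0.6186 - 0.0619 = 0.5567

0.5567


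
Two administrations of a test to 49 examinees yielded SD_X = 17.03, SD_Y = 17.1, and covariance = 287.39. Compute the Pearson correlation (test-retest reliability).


r = cov(X,Y) / (SD_X * SD_Y)
r = 287.39 / (17.03 * 17.1)
r = 287.39 / 291.213
r = 0.9869

0.9869


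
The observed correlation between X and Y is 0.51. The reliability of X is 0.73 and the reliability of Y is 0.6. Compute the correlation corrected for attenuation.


r_corrected = rxy / sqrt(rxx * ryy)
= 0.51 / sqrt(0.73 * 0.6)
= 0.51 / sqrt(0.438)
= 0.51 / 0.661816
r_corrected = 0.7706

0.7706


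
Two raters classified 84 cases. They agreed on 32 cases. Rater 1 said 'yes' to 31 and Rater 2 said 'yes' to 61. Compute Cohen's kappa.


P_o = 32/84 = 0.380952
P_e = (31*61 + 53*23) / 7056 = 0.44076
kappa = (P_o - P_e) / (1 - P_e)
kappa = (0.380952 - 0.44076) / (1 - 0.44076)
kappa = -0.1069

-0.1069


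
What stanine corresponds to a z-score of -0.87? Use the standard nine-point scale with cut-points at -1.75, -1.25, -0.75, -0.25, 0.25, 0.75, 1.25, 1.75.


Stanine boundaries: [-1.75, -1.25, -0.75, -0.25, 0.25, 0.75, 1.25, 1.75]
z = -0.87
Check each boundary:
  z >= -1.75 -> could be stanine 2
  z >= -1.25 -> could be stanine 3
  z < -0.75
  z < -0.25
  z < 0.25
  z < 0.75
  z < 1.25
  z < 1.75
Highest qualifying boundary gives stanine = 3

3


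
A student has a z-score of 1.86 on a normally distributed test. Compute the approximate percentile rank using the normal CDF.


CDF(z) = 0.5 * (1 + erf(z/sqrt(2)))
erf(1.3152) = 0.9371
CDF = 0.9686
Percentile rank = 0.9686 * 100 = 96.86

96.86


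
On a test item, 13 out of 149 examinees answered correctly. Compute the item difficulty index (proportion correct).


Item difficulty p = number correct / total examinees
p = 13 / 149
p = 0.0872

0.0872


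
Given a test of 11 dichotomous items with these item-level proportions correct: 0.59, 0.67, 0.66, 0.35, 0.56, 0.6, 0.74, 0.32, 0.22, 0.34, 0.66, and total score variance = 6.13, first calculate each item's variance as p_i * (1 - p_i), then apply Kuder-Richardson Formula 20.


For each item, compute p_i * q_i:
  Item 1: 0.59 * 0.41 = 0.2419
  Item 2: 0.67 * 0.33 = 0.2211
  Item 3: 0.66 * 0.34 = 0.2244
  Item 4: 0.35 * 0.65 = 0.2275
  Item 5: 0.56 * 0.44 = 0.2464
  Item 6: 0.6 * 0.4 = 0.24
  Item 7: 0.74 * 0.26 = 0.1924
  Item 8: 0.32 * 0.68 = 0.2176
  Item 9: 0.22 * 0.78 = 0.1716
  Item 10: 0.34 * 0.66 = 0.2244
  Item 11: 0.66 * 0.34 = 0.2244
Sum(p_i * q_i) = 0.2419 + 0.2211 + 0.2244 + 0.2275 + 0.2464 + 0.24 + 0.1924 + 0.2176 + 0.1716 + 0.2244 + 0.2244 = 2.4317
KR-20 = (k/(k-1)) * (1 - Sum(p_i*q_i) / Var_total)
= (11/10) * (1 - 2.4317/6.13)
= 1.1 * 0.6033
KR-20 = 0.6636

0.6636


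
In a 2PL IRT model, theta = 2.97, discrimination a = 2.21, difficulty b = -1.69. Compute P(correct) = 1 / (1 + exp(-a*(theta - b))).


a*(theta - b) = 2.21 * (2.97 - -1.69) = 10.2986
exp(-10.2986) = 0.0
P = 1 / (1 + 0.0)
P = 1.0

1.0


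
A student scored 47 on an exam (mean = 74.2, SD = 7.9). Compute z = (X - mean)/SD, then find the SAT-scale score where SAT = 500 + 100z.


z = (X - mean) / SD = (47 - 74.2) / 7.9
z = -27.2 / 7.9
z = -3.443
SAT-scale = SAT = 500 + 100z
Carry z at full precision (z = -27.2 / 7.9) into the conversion:
SAT-scale = 500 + 100 * (-27.2 / 7.9) = 500 + -2720 / 7.9
SAT-scale = 500 + -344.3038
SAT-scale = 155.6962

155.6962


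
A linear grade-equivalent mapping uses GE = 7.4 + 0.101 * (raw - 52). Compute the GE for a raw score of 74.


raw - median = 74 - 52 = 22
slope * diff = 0.101 * 22 = 2.222
GE = 7.4 + 2.222
GE = 9.622

9.622


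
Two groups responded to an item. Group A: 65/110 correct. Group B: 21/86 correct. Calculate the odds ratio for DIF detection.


Odds_A = 65/45 = 1.4444
Odds_B = 21/65 = 0.3231
OR = Odds_A / Odds_B = 1.4444 / 0.3231
Exactly, OR = (65 * 65) / (45 * 21) = 4225 / 945
OR = 4.4709

4.4709


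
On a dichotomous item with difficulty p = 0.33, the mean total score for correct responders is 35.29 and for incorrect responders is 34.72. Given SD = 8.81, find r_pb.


q = 1 - p = 0.67
rpb = ((M1 - M0) / SD) * sqrt(p * q)
rpb = ((35.29 - 34.72) / 8.81) * sqrt(0.33 * 0.67)
rpb = 0.0304

0.0304


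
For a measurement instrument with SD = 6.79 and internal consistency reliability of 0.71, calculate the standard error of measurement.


SEM = SD * sqrt(1 - rxx)
SEM = 6.79 * sqrt(1 - 0.71)
SEM = 6.79 * sqrt(0.29) = 6.79 * 0.538516
SEM = 3.6565

3.6565


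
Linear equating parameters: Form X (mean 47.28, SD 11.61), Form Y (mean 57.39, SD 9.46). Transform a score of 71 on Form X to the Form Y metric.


slope = SD_Y / SD_X = 9.46 / 11.61 ~ 0.8148
intercept = mean_Y - slope * mean_X = 57.39 - (9.46 / 11.61) * 47.28 ~ 18.8656
Y = slope * X + intercept. To avoid rounding drift from the rounded slope/intercept, evaluate the equivalent form Y = mean_Y + SD_Y * (X - mean_X) / SD_X at full precision:
Y = 57.39 + 9.46 * (71 - 47.28) / 11.61
Y = 57.39 + 9.46 * 23.72 / 11.61
Y = 57.39 + 224.3912 / 11.61
Y = 57.39 + 19.3274
Y = 76.7174

76.7174


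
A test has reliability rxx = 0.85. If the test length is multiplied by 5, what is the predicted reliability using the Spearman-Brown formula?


r_new = (n * rxx) / (1 + (n-1) * rxx)
r_new = (5 * 0.85) / (1 + 4 * 0.85)
r_new = 4.25 / 4.4
r_new = 0.9659

0.9659


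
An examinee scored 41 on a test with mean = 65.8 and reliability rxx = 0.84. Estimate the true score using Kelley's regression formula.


T_est = rxx * X + (1 - rxx) * mean
T_est = 0.84 * 41 + 0.16 * 65.8
T_est = 34.44 + 10.528
T_est = 44.968

44.968


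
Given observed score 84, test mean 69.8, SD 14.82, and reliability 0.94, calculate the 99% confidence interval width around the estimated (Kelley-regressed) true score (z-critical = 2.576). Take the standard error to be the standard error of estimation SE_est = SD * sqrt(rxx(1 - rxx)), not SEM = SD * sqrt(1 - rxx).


True score estimate = 0.94*84 + 0.06*69.8 = 83.148
SE_est = SD * sqrt(rxx * (1 - rxx)) = 14.82 * sqrt(0.94 * 0.06) = 14.82 * sqrt(0.0564) = 3.519555
CI = T_est +/- z * SE_est, so width = 2 * z * SE_est = 2 * 2.576 * 3.519555
Width = 18.1327

18.1327


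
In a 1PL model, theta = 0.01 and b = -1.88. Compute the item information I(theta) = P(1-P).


P = 1/(1+exp(-(0.01--1.88))) = 0.8688
I = P*(1-P) = 0.8688 * 0.1312
I = 0.114

0.114


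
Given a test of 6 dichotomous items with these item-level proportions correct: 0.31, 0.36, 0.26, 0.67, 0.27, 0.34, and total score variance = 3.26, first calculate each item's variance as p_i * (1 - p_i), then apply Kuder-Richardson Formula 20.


For each item, compute p_i * q_i:
  Item 1: 0.31 * 0.69 = 0.2139
  Item 2: 0.36 * 0.64 = 0.2304
  Item 3: 0.26 * 0.74 = 0.1924
  Item 4: 0.67 * 0.33 = 0.2211
  Item 5: 0.27 * 0.73 = 0.1971
  Item 6: 0.34 * 0.66 = 0.2244
Sum(p_i * q_i) = 0.2139 + 0.2304 + 0.1924 + 0.2211 + 0.1971 + 0.2244 = 1.2793
KR-20 = (k/(k-1)) * (1 - Sum(p_i*q_i) / Var_total)
= (6/5) * (1 - 1.2793/3.26)
= 1.2 * 0.6076
KR-20 = 0.7291

0.7291


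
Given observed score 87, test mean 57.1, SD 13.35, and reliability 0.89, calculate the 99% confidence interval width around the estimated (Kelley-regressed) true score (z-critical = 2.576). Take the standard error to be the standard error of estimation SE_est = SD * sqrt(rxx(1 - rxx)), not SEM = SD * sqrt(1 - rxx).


True score estimate = 0.89*87 + 0.11*57.1 = 83.711
SE_est = SD * sqrt(rxx * (1 - rxx)) = 13.35 * sqrt(0.89 * 0.11) = 13.35 * sqrt(0.0979) = 4.177078
CI = T_est +/- z * SE_est, so width = 2 * z * SE_est = 2 * 2.576 * 4.177078
Width = 21.5203

21.5203


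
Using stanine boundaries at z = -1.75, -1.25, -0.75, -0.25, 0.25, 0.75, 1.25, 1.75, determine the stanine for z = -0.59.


Stanine boundaries: [-1.75, -1.25, -0.75, -0.25, 0.25, 0.75, 1.25, 1.75]
z = -0.59
Check each boundary:
  z >= -1.75 -> could be stanine 2
  z >= -1.25 -> could be stanine 3
  z >= -0.75 -> could be stanine 4
  z < -0.25
  z < 0.25
  z < 0.75
  z < 1.25
  z < 1.75
Highest qualifying boundary gives stanine = 4

4


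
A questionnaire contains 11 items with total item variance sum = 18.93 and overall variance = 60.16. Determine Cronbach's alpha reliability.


alpha = (k/(k-1)) * (1 - sum(si^2)/s_total^2)
= (11/10) * (1 - 18.93/60.16)
alpha = 0.7539

0.7539


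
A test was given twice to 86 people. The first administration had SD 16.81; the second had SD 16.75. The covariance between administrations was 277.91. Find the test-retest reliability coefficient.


r = cov(X,Y) / (SD_X * SD_Y)
r = 277.91 / (16.81 * 16.75)
r = 277.91 / 281.5675
r = 0.987

0.987


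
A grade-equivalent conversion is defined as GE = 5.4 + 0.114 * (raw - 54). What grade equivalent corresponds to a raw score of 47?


raw - median = 47 - 54 = -7
slope * diff = 0.114 * -7 = -0.798
GE = 5.4 + -0.798
GE = 4.602

4.602


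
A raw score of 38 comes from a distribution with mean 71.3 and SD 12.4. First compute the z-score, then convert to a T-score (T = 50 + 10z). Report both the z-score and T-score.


z = (X - mean) / SD = (38 - 71.3) / 12.4
z = -33.3 / 12.4
z = -2.6855
T-score = T = 50 + 10z
Carry z at full precision (z = -33.3 / 12.4) into the conversion:
T-score = 50 + 10 * (-33.3 / 12.4) = 50 + -333 / 12.4
T-score = 50 + -26.8548
T-score = 23.1452

23.1452


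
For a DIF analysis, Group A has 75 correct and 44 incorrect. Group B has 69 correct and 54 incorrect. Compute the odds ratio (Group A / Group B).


Odds_A = 75/44 = 1.7045
Odds_B = 69/54 = 1.2778
OR = Odds_A / Odds_B = 1.7045 / 1.2778
Exactly, OR = (75 * 54) / (44 * 69) = 4050 / 3036
OR = 1.334

1.334


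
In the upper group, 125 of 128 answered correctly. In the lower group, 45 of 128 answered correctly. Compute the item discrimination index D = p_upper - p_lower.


p_upper = 125/128 = 0.9766
p_lower = 45/128 = 0.3516
D = 0.9766 - 0.3516 = 0.625

0.625


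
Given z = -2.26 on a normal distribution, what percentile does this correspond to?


CDF(z) = 0.5 * (1 + erf(z/sqrt(2)))
erf(-1.5981) = -0.9762
CDF = 0.0119
Percentile rank = 0.0119 * 100 = 1.19

1.19


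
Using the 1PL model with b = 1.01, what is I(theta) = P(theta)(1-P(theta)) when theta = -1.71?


P = 1/(1+exp(-(-1.71-1.01))) = 0.0618
I = P*(1-P) = 0.0618 * 0.9382
I = 0.058

0.058


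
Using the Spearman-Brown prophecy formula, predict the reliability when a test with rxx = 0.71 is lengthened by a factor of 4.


r_new = (n * rxx) / (1 + (n-1) * rxx)
r_new = (4 * 0.71) / (1 + 3 * 0.71)
r_new = 2.84 / 3.13
r_new = 0.9073

0.9073


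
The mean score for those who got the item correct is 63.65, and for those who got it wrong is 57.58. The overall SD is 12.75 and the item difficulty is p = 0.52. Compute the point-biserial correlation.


q = 1 - p = 0.48
rpb = ((M1 - M0) / SD) * sqrt(p * q)
rpb = ((63.65 - 57.58) / 12.75) * sqrt(0.52 * 0.48)
rpb = 0.2378

0.2378


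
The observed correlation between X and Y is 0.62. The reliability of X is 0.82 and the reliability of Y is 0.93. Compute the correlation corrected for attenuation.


r_corrected = rxy / sqrt(rxx * ryy)
= 0.62 / sqrt(0.82 * 0.93)
= 0.62 / sqrt(0.7626)
= 0.62 / 0.87327
r_corrected = 0.71

0.71


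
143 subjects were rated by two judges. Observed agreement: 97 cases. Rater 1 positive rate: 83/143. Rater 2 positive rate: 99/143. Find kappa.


P_o = 97/143 = 0.678322
P_e = (83*99 + 60*44) / 20449 = 0.530931
kappa = (P_o - P_e) / (1 - P_e)
kappa = (0.678322 - 0.530931) / (1 - 0.530931)
kappa = 0.3142

0.3142


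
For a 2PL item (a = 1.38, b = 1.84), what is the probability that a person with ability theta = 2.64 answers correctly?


a*(theta - b) = 1.38 * (2.64 - 1.84) = 1.104
exp(-1.104) = 0.3315
P = 1 / (1 + 0.3315)
P = 0.751

0.751


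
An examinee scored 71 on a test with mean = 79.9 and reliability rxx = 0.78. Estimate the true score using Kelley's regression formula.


T_est = rxx * X + (1 - rxx) * mean
T_est = 0.78 * 71 + 0.22 * 79.9
T_est = 55.38 + 17.578
T_est = 72.958

72.958


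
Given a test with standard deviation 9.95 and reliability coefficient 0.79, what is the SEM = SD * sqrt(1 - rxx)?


SEM = SD * sqrt(1 - rxx)
SEM = 9.95 * sqrt(1 - 0.79)
SEM = 9.95 * sqrt(0.21) = 9.95 * 0.458258
SEM = 4.5597

4.5597


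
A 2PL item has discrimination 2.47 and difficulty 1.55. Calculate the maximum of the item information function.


For 2PL, max info at theta = b = 1.55
I_max = a^2 / 4 = 2.47^2 / 4
= 6.1009 / 4
I_max = 1.5252

1.5252


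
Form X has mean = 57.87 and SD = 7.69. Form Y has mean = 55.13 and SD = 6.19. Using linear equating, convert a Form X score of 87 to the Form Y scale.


slope = SD_Y / SD_X = 6.19 / 7.69 ~ 0.8049
intercept = mean_Y - slope * mean_X = 55.13 - (6.19 / 7.69) * 57.87 ~ 8.548
Y = slope * X + intercept. To avoid rounding drift from the rounded slope/intercept, evaluate the equivalent form Y = mean_Y + SD_Y * (X - mean_X) / SD_X at full precision:
Y = 55.13 + 6.19 * (87 - 57.87) / 7.69
Y = 55.13 + 6.19 * 29.13 / 7.69
Y = 55.13 + 180.3147 / 7.69
Y = 55.13 + 23.4479
Y = 78.5779

78.5779


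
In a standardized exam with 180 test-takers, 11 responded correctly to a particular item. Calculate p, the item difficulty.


Item difficulty p = number correct / total examinees
p = 11 / 180
p = 0.0611

0.0611


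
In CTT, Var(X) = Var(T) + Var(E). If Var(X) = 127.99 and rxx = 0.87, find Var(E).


var_true = rxx * var_obs = 0.87 * 127.99 = 111.3513
var_error = var_obs - var_true
var_error = 127.99 - 111.3513
var_error = 16.6387

16.6387


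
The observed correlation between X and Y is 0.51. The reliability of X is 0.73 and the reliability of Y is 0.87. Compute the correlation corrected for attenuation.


r_corrected = rxy / sqrt(rxx * ryy)
= 0.51 / sqrt(0.73 * 0.87)
= 0.51 / sqrt(0.6351)
= 0.51 / 0.796932
r_corrected = 0.64

0.64


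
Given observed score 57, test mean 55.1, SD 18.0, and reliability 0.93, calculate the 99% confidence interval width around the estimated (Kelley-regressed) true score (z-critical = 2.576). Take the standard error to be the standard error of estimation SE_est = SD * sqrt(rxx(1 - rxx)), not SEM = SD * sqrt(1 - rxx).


True score estimate = 0.93*57 + 0.07*55.1 = 56.867
SE_est = SD * sqrt(rxx * (1 - rxx)) = 18.0 * sqrt(0.93 * 0.07) = 18.0 * sqrt(0.0651) = 4.592646
CI = T_est +/- z * SE_est, so width = 2 * z * SE_est = 2 * 2.576 * 4.592646
Width = 23.6613

23.6613


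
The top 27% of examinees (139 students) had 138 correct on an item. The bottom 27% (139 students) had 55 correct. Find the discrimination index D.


p_upper = 138/139 = 0.9928
p_lower = 55/139 = 0.3957
D = 0.9928 - 0.3957 = 0.5971

0.5971


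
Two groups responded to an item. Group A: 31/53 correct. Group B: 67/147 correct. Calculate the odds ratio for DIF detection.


Odds_A = 31/22 = 1.4091
Odds_B = 67/80 = 0.8375
OR = Odds_A / Odds_B = 1.4091 / 0.8375
Exactly, OR = (31 * 80) / (22 * 67) = 2480 / 1474
OR = 1.6825

1.6825


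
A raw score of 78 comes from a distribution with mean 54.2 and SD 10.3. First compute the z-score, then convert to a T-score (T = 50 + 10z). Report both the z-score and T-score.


z = (X - mean) / SD = (78 - 54.2) / 10.3
z = 23.8 / 10.3
z = 2.3107
T-score = T = 50 + 10z
Carry z at full precision (z = 23.8 / 10.3) into the conversion:
T-score = 50 + 10 * (23.8 / 10.3) = 50 + 238 / 10.3
T-score = 50 + 23.1068
T-score = 73.1068

73.1068


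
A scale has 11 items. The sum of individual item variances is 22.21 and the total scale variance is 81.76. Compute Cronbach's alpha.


alpha = (k/(k-1)) * (1 - sum(si^2)/s_total^2)
= (11/10) * (1 - 22.21/81.76)
alpha = 0.8012

0.8012


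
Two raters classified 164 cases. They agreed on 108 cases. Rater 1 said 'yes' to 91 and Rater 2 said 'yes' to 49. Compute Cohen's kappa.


P_o = 108/164 = 0.658537
P_e = (91*49 + 73*115) / 26896 = 0.477915
kappa = (P_o - P_e) / (1 - P_e)
kappa = (0.658537 - 0.477915) / (1 - 0.477915)
kappa = 0.346

0.346


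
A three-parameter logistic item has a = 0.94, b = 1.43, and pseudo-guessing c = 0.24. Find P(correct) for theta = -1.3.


logit = 0.94*(-1.3 - 1.43) = -2.5662
P* = 1/(1 + exp(--2.5662)) = 0.0713
P = 0.24 + (1 - 0.24) * 0.0713
P = 0.2942

0.2942


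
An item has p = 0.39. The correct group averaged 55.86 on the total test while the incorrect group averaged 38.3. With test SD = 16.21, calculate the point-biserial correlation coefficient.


q = 1 - p = 0.61
rpb = ((M1 - M0) / SD) * sqrt(p * q)
rpb = ((55.86 - 38.3) / 16.21) * sqrt(0.39 * 0.61)
rpb = 0.5284

0.5284


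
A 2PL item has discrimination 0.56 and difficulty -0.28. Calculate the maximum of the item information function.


For 2PL, max info at theta = b = -0.28
I_max = a^2 / 4 = 0.56^2 / 4
= 0.3136 / 4
I_max = 0.0784

0.0784


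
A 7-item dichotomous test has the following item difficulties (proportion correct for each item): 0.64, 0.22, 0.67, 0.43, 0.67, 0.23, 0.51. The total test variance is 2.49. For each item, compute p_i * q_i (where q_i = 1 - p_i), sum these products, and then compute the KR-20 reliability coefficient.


For each item, compute p_i * q_i:
  Item 1: 0.64 * 0.36 = 0.2304
  Item 2: 0.22 * 0.78 = 0.1716
  Item 3: 0.67 * 0.33 = 0.2211
  Item 4: 0.43 * 0.57 = 0.2451
  Item 5: 0.67 * 0.33 = 0.2211
  Item 6: 0.23 * 0.77 = 0.1771
  Item 7: 0.51 * 0.49 = 0.2499
Sum(p_i * q_i) = 0.2304 + 0.1716 + 0.2211 + 0.2451 + 0.2211 + 0.1771 + 0.2499 = 1.5163
KR-20 = (k/(k-1)) * (1 - Sum(p_i*q_i) / Var_total)
= (7/6) * (1 - 1.5163/2.49)
= 1.1667 * 0.391
KR-20 = 0.4562

0.4562


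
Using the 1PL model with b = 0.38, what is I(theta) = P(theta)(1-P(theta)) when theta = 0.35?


P = 1/(1+exp(-(0.35-0.38))) = 0.4925
I = P*(1-P) = 0.4925 * 0.5075
I = 0.2499

0.2499


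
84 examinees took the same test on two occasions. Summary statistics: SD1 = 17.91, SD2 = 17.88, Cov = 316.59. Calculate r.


r = cov(X,Y) / (SD_X * SD_Y)
r = 316.59 / (17.91 * 17.88)
r = 316.59 / 320.2308
r = 0.9886

0.9886


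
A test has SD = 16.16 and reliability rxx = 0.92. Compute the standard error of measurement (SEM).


SEM = SD * sqrt(1 - rxx)
SEM = 16.16 * sqrt(1 - 0.92)
SEM = 16.16 * sqrt(0.08) = 16.16 * 0.282843
SEM = 4.5707

4.5707


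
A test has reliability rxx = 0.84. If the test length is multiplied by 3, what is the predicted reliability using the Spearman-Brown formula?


r_new = (n * rxx) / (1 + (n-1) * rxx)
r_new = (3 * 0.84) / (1 + 2 * 0.84)
r_new = 2.52 / 2.68
r_new = 0.9403

0.9403


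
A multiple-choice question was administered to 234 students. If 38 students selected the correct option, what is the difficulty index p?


Item difficulty p = number correct / total examinees
p = 38 / 234
p = 0.1624

0.1624


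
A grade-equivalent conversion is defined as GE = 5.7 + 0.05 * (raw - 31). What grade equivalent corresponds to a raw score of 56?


raw - median = 56 - 31 = 25
slope * diff = 0.05 * 25 = 1.25
GE = 5.7 + 1.25
GE = 6.95

6.95


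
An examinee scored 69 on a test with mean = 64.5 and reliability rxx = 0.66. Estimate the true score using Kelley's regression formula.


T_est = rxx * X + (1 - rxx) * mean
T_est = 0.66 * 69 + 0.34 * 64.5
T_est = 45.54 + 21.93
T_est = 67.47

67.47


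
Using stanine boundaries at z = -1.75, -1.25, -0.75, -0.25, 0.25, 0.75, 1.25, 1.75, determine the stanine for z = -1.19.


Stanine boundaries: [-1.75, -1.25, -0.75, -0.25, 0.25, 0.75, 1.25, 1.75]
z = -1.19
Check each boundary:
  z >= -1.75 -> could be stanine 2
  z >= -1.25 -> could be stanine 3
  z < -0.75
  z < -0.25
  z < 0.25
  z < 0.75
  z < 1.25
  z < 1.75
Highest qualifying boundary gives stanine = 3

3


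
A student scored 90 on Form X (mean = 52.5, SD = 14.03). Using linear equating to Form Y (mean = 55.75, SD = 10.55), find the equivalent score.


slope = SD_Y / SD_X = 10.55 / 14.03 ~ 0.752
intercept = mean_Y - slope * mean_X = 55.75 - (10.55 / 14.03) * 52.5 ~ 16.2721
Y = slope * X + intercept. To avoid rounding drift from the rounded slope/intercept, evaluate the equivalent form Y = mean_Y + SD_Y * (X - mean_X) / SD_X at full precision:
Y = 55.75 + 10.55 * (90 - 52.5) / 14.03
Y = 55.75 + 10.55 * 37.5 / 14.03
Y = 55.75 + 395.625 / 14.03
Y = 55.75 + 28.1985
Y = 83.9485

83.9485


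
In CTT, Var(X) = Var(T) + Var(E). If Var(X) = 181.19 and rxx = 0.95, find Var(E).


var_true = rxx * var_obs = 0.95 * 181.19 = 172.1305
var_error = var_obs - var_true
var_error = 181.19 - 172.1305
var_error = 9.0595

9.0595


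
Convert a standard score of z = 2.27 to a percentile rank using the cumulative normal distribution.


CDF(z) = 0.5 * (1 + erf(z/sqrt(2)))
erf(1.6051) = 0.9768
CDF = 0.9884
Percentile rank = 0.9884 * 100 = 98.84

98.84


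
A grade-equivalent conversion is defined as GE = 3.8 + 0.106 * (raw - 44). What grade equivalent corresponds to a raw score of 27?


raw - median = 27 - 44 = -17
slope * diff = 0.106 * -17 = -1.802
GE = 3.8 + -1.802
GE = 1.998

1.998


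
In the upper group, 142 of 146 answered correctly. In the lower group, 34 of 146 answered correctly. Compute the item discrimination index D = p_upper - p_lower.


p_upper = 142/146 = 0.9726
p_lower = 34/146 = 0.2329
D = 0.9726 - 0.2329 = 0.7397

0.7397


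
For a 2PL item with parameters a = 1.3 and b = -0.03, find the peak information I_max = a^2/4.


For 2PL, max info at theta = b = -0.03
I_max = a^2 / 4 = 1.3^2 / 4
= 1.69 / 4
I_max = 0.4225

0.4225


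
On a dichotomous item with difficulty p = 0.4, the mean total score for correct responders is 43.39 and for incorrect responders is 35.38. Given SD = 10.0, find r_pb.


q = 1 - p = 0.6
rpb = ((M1 - M0) / SD) * sqrt(p * q)
rpb = ((43.39 - 35.38) / 10.0) * sqrt(0.4 * 0.6)
rpb = 0.3924

0.3924


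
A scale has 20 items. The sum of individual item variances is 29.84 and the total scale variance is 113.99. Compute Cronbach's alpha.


alpha = (k/(k-1)) * (1 - sum(si^2)/s_total^2)
= (20/19) * (1 - 29.84/113.99)
alpha = 0.7771

0.7771


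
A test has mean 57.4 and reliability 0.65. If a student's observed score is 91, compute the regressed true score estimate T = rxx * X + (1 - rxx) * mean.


T_est = rxx * X + (1 - rxx) * mean
T_est = 0.65 * 91 + 0.35 * 57.4
T_est = 59.15 + 20.09
T_est = 79.24

79.24


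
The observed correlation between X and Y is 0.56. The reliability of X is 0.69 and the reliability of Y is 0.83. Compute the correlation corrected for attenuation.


r_corrected = rxy / sqrt(rxx * ryy)
= 0.56 / sqrt(0.69 * 0.83)
= 0.56 / sqrt(0.5727)
= 0.56 / 0.756769
r_corrected = 0.74

0.74


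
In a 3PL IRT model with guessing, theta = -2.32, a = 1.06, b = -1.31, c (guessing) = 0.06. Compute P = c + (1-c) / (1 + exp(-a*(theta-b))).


logit = 1.06*(-2.32 - -1.31) = -1.0706
P* = 1/(1 + exp(--1.0706)) = 0.2553
P = 0.06 + (1 - 0.06) * 0.2553
P = 0.3

0.3


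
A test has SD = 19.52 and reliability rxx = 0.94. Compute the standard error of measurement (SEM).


SEM = SD * sqrt(1 - rxx)
SEM = 19.52 * sqrt(1 - 0.94)
SEM = 19.52 * sqrt(0.06) = 19.52 * 0.244949
SEM = 4.7814

4.7814


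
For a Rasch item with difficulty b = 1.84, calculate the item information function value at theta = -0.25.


P = 1/(1+exp(-(-0.25-1.84))) = 0.1101
I = P*(1-P) = 0.1101 * 0.8899
I = 0.098

0.098


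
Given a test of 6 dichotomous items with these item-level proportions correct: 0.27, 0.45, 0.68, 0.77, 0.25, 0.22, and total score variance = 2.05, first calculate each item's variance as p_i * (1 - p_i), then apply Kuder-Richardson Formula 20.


For each item, compute p_i * q_i:
  Item 1: 0.27 * 0.73 = 0.1971
  Item 2: 0.45 * 0.55 = 0.2475
  Item 3: 0.68 * 0.32 = 0.2176
  Item 4: 0.77 * 0.23 = 0.1771
  Item 5: 0.25 * 0.75 = 0.1875
  Item 6: 0.22 * 0.78 = 0.1716
Sum(p_i * q_i) = 0.1971 + 0.2475 + 0.2176 + 0.1771 + 0.1875 + 0.1716 = 1.1984
KR-20 = (k/(k-1)) * (1 - Sum(p_i*q_i) / Var_total)
= (6/5) * (1 - 1.1984/2.05)
= 1.2 * 0.4154
KR-20 = 0.4985

0.4985


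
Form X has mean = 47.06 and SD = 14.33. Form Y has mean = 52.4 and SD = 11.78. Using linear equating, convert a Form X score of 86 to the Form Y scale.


slope = SD_Y / SD_X = 11.78 / 14.33 ~ 0.8221
intercept = mean_Y - slope * mean_X = 52.4 - (11.78 / 14.33) * 47.06 ~ 13.7142
Y = slope * X + intercept. To avoid rounding drift from the rounded slope/intercept, evaluate the equivalent form Y = mean_Y + SD_Y * (X - mean_X) / SD_X at full precision:
Y = 52.4 + 11.78 * (86 - 47.06) / 14.33
Y = 52.4 + 11.78 * 38.94 / 14.33
Y = 52.4 + 458.7132 / 14.33
Y = 52.4 + 32.0107
Y = 84.4107

84.4107


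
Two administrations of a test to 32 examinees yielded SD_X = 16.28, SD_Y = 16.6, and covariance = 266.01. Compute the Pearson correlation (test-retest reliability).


r = cov(X,Y) / (SD_X * SD_Y)
r = 266.01 / (16.28 * 16.6)
r = 266.01 / 270.248
r = 0.9843

0.9843


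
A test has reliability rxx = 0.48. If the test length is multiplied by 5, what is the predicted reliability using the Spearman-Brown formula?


r_new = (n * rxx) / (1 + (n-1) * rxx)
r_new = (5 * 0.48) / (1 + 4 * 0.48)
r_new = 2.4 / 2.92
r_new = 0.8219

0.8219


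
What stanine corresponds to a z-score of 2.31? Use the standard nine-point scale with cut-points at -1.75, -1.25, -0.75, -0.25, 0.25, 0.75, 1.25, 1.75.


Stanine boundaries: [-1.75, -1.25, -0.75, -0.25, 0.25, 0.75, 1.25, 1.75]
z = 2.31
Check each boundary:
  z >= -1.75 -> could be stanine 2
  z >= -1.25 -> could be stanine 3
  z >= -0.75 -> could be stanine 4
  z >= -0.25 -> could be stanine 5
  z >= 0.25 -> could be stanine 6
  z >= 0.75 -> could be stanine 7
  z >= 1.25 -> could be stanine 8
  z >= 1.75 -> could be stanine 9
Highest qualifying boundary gives stanine = 9

9


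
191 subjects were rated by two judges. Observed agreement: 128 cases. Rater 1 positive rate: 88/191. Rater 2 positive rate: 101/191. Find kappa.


P_o = 128/191 = 0.670157
P_e = (88*101 + 103*90) / 36481 = 0.497739
kappa = (P_o - P_e) / (1 - P_e)
kappa = (0.670157 - 0.497739) / (1 - 0.497739)
kappa = 0.3433

0.3433


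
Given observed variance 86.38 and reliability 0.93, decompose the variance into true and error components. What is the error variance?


var_true = rxx * var_obs = 0.93 * 86.38 = 80.3334
var_error = var_obs - var_true
var_error = 86.38 - 80.3334
var_error = 6.0466

6.0466


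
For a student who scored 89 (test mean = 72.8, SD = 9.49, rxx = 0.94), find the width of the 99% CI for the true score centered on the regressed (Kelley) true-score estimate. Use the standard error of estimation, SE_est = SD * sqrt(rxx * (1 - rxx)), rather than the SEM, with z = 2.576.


True score estimate = 0.94*89 + 0.06*72.8 = 88.028
SE_est = SD * sqrt(rxx * (1 - rxx)) = 9.49 * sqrt(0.94 * 0.06) = 9.49 * sqrt(0.0564) = 2.25375
CI = T_est +/- z * SE_est, so width = 2 * z * SE_est = 2 * 2.576 * 2.25375
Width = 11.6113

11.6113


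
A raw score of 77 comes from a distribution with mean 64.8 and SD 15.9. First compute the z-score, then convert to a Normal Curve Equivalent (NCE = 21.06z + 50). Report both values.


z = (X - mean) / SD = (77 - 64.8) / 15.9
z = 12.2 / 15.9
z = 0.7673
NCE = NCE = 21.06z + 50
Carry z at full precision (z = 12.2 / 15.9) into the conversion:
NCE = 21.06 * (12.2 / 15.9) + 50 = 256.932 / 15.9 + 50
NCE = 16.1592 + 50
NCE = 66.1592

66.1592


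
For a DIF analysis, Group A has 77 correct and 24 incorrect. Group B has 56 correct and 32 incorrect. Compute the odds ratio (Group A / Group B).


Odds_A = 77/24 = 3.2083
Odds_B = 56/32 = 1.75
OR = Odds_A / Odds_B = 3.2083 / 1.75
Exactly, OR = (77 * 32) / (24 * 56) = 2464 / 1344
OR = 1.8333

1.8333


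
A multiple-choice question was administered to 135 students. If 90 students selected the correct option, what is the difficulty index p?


Item difficulty p = number correct / total examinees
p = 90 / 135
p = 0.6667

0.6667


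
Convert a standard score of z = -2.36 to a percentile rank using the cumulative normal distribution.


CDF(z) = 0.5 * (1 + erf(z/sqrt(2)))
erf(-1.6688) = -0.9817
CDF = 0.0091
Percentile rank = 0.0091 * 100 = 0.91

0.91


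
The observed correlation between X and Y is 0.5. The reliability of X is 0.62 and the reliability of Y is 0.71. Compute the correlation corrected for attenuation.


r_corrected = rxy / sqrt(rxx * ryy)
= 0.5 / sqrt(0.62 * 0.71)
= 0.5 / sqrt(0.4402)
= 0.5 / 0.663476
r_corrected = 0.7536

0.7536


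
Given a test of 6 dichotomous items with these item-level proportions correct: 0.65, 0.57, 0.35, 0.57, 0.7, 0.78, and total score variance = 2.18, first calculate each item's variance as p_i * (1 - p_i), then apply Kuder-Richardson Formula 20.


For each item, compute p_i * q_i:
  Item 1: 0.65 * 0.35 = 0.2275
  Item 2: 0.57 * 0.43 = 0.2451
  Item 3: 0.35 * 0.65 = 0.2275
  Item 4: 0.57 * 0.43 = 0.2451
  Item 5: 0.7 * 0.3 = 0.21
  Item 6: 0.78 * 0.22 = 0.1716
Sum(p_i * q_i) = 0.2275 + 0.2451 + 0.2275 + 0.2451 + 0.21 + 0.1716 = 1.3268
KR-20 = (k/(k-1)) * (1 - Sum(p_i*q_i) / Var_total)
= (6/5) * (1 - 1.3268/2.18)
= 1.2 * 0.3914
KR-20 = 0.4697

0.4697


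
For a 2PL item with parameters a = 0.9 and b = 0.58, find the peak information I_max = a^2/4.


For 2PL, max info at theta = b = 0.58
I_max = a^2 / 4 = 0.9^2 / 4
= 0.81 / 4
I_max = 0.2025

0.2025


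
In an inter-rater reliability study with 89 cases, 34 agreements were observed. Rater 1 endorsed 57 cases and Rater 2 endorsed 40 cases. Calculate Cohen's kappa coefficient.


P_o = 34/89 = 0.382022
P_e = (57*40 + 32*49) / 7921 = 0.485797
kappa = (P_o - P_e) / (1 - P_e)
kappa = (0.382022 - 0.485797) / (1 - 0.485797)
kappa = -0.2018

-0.2018


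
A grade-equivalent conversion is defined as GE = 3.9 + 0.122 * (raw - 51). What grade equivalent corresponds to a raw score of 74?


raw - median = 74 - 51 = 23
slope * diff = 0.122 * 23 = 2.806
GE = 3.9 + 2.806
GE = 6.706

6.706


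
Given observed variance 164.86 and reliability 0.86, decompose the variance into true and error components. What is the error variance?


var_true = rxx * var_obs = 0.86 * 164.86 = 141.7796
var_error = var_obs - var_true
var_error = 164.86 - 141.7796
var_error = 23.0804

23.0804


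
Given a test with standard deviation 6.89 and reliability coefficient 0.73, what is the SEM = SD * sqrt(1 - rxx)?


SEM = SD * sqrt(1 - rxx)
SEM = 6.89 * sqrt(1 - 0.73)
SEM = 6.89 * sqrt(0.27) = 6.89 * 0.519615
SEM = 3.5801

3.5801


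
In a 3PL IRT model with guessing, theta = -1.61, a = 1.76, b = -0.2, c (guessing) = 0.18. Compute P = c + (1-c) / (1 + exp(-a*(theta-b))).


logit = 1.76*(-1.61 - -0.2) = -2.4816
P* = 1/(1 + exp(--2.4816)) = 0.0772
P = 0.18 + (1 - 0.18) * 0.0772
P = 0.2433

0.2433


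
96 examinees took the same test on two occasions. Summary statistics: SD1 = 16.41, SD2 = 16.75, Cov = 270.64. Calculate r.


r = cov(X,Y) / (SD_X * SD_Y)
r = 270.64 / (16.41 * 16.75)
r = 270.64 / 274.8675
r = 0.9846

0.9846


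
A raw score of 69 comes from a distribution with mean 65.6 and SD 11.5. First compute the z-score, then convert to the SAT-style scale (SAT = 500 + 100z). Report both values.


z = (X - mean) / SD = (69 - 65.6) / 11.5
z = 3.4 / 11.5
z = 0.2957
SAT-scale = SAT = 500 + 100z
Carry z at full precision (z = 3.4 / 11.5) into the conversion:
SAT-scale = 500 + 100 * (3.4 / 11.5) = 500 + 340 / 11.5
SAT-scale = 500 + 29.5652
SAT-scale = 529.5652

529.5652


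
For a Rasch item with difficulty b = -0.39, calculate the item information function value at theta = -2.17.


P = 1/(1+exp(-(-2.17--0.39))) = 0.1443
I = P*(1-P) = 0.1443 * 0.8557
I = 0.1235

0.1235


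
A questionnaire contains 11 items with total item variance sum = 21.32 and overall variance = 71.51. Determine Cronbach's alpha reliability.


alpha = (k/(k-1)) * (1 - sum(si^2)/s_total^2)
= (11/10) * (1 - 21.32/71.51)
alpha = 0.772

0.772


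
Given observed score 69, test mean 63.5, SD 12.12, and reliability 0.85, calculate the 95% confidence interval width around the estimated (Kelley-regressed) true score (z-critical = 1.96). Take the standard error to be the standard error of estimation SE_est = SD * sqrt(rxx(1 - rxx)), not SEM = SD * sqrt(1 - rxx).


True score estimate = 0.85*69 + 0.15*63.5 = 68.175
SE_est = SD * sqrt(rxx * (1 - rxx)) = 12.12 * sqrt(0.85 * 0.15) = 12.12 * sqrt(0.1275) = 4.327706
CI = T_est +/- z * SE_est, so width = 2 * z * SE_est = 2 * 1.96 * 4.327706
Width = 16.9646

16.9646


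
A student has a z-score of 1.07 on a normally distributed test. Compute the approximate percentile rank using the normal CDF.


CDF(z) = 0.5 * (1 + erf(z/sqrt(2)))
erf(0.7566) = 0.7154
CDF = 0.8577
Percentile rank = 0.8577 * 100 = 85.77

85.77


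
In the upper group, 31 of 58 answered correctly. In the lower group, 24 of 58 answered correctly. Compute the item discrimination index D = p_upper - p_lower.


p_upper = 31/58 = 0.5345
p_lower = 24/58 = 0.4138
D = 0.5345 - 0.4138 = 0.1207

0.1207


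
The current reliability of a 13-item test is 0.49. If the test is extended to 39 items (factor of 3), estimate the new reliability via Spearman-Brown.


r_new = (n * rxx) / (1 + (n-1) * rxx)
r_new = (3 * 0.49) / (1 + 2 * 0.49)
r_new = 1.47 / 1.98
r_new = 0.7424

0.7424


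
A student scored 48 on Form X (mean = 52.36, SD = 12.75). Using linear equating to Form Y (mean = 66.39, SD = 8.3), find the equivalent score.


slope = SD_Y / SD_X = 8.3 / 12.75 ~ 0.651
intercept = mean_Y - slope * mean_X = 66.39 - (8.3 / 12.75) * 52.36 ~ 32.3047
Y = slope * X + intercept. To avoid rounding drift from the rounded slope/intercept, evaluate the equivalent form Y = mean_Y + SD_Y * (X - mean_X) / SD_X at full precision:
Y = 66.39 + 8.3 * (48 - 52.36) / 12.75
Y = 66.39 - 8.3 * 4.36 / 12.75
Y = 66.39 - 36.188 / 12.75
Y = 66.39 - 2.8383
Y = 63.5517

63.5517


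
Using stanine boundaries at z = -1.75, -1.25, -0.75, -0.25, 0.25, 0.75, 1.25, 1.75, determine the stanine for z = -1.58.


Stanine boundaries: [-1.75, -1.25, -0.75, -0.25, 0.25, 0.75, 1.25, 1.75]
z = -1.58
Check each boundary:
  z >= -1.75 -> could be stanine 2
  z < -1.25
  z < -0.75
  z < -0.25
  z < 0.25
  z < 0.75
  z < 1.25
  z < 1.75
Highest qualifying boundary gives stanine = 2

2


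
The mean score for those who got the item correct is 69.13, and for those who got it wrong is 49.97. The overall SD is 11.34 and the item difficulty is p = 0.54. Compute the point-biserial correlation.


q = 1 - p = 0.46
rpb = ((M1 - M0) / SD) * sqrt(p * q)
rpb = ((69.13 - 49.97) / 11.34) * sqrt(0.54 * 0.46)
rpb = 0.8421

0.8421


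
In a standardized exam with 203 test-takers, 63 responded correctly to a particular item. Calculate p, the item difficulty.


Item difficulty p = number correct / total examinees
p = 63 / 203
p = 0.3103

0.3103


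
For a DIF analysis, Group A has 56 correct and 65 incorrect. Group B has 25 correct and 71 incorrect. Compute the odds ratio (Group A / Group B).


Odds_A = 56/65 = 0.8615
Odds_B = 25/71 = 0.3521
OR = Odds_A / Odds_B = 0.8615 / 0.3521
Exactly, OR = (56 * 71) / (65 * 25) = 3976 / 1625
OR = 2.4468

2.4468


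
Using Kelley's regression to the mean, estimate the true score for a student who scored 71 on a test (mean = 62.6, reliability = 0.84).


T_est = rxx * X + (1 - rxx) * mean
T_est = 0.84 * 71 + 0.16 * 62.6
T_est = 59.64 + 10.016
T_est = 69.656

69.656


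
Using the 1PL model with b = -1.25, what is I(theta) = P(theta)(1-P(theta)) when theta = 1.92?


P = 1/(1+exp(-(1.92--1.25))) = 0.9597
I = P*(1-P) = 0.9597 * 0.0403
I = 0.0387

0.0387


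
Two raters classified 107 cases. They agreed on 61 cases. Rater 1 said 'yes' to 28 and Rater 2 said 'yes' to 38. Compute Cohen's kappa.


P_o = 61/107 = 0.570093
P_e = (28*38 + 79*69) / 11449 = 0.569045
kappa = (P_o - P_e) / (1 - P_e)
kappa = (0.570093 - 0.569045) / (1 - 0.569045)
kappa = 0.0024

0.0024


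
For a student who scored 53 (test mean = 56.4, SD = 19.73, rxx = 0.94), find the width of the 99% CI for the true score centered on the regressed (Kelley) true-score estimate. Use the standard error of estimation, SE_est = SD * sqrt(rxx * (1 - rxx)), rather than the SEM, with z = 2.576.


True score estimate = 0.94*53 + 0.06*56.4 = 53.204
SE_est = SD * sqrt(rxx * (1 - rxx)) = 19.73 * sqrt(0.94 * 0.06) = 19.73 * sqrt(0.0564) = 4.685615
CI = T_est +/- z * SE_est, so width = 2 * z * SE_est = 2 * 2.576 * 4.685615
Width = 24.1403

24.1403


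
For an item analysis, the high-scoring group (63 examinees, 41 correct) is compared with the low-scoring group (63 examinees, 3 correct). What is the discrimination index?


p_upper = 41/63 = 0.6508
p_lower = 3/63 = 0.0476
D = 0.6508 - 0.0476 = 0.6032

0.6032


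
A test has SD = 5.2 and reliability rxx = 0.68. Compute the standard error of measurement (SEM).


SEM = SD * sqrt(1 - rxx)
SEM = 5.2 * sqrt(1 - 0.68)
SEM = 5.2 * sqrt(0.32) = 5.2 * 0.565685
SEM = 2.9416

2.9416


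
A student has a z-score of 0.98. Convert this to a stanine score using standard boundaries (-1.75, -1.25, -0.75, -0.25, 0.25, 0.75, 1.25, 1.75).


Stanine boundaries: [-1.75, -1.25, -0.75, -0.25, 0.25, 0.75, 1.25, 1.75]
z = 0.98
Check each boundary:
  z >= -1.75 -> could be stanine 2
  z >= -1.25 -> could be stanine 3
  z >= -0.75 -> could be stanine 4
  z >= -0.25 -> could be stanine 5
  z >= 0.25 -> could be stanine 6
  z >= 0.75 -> could be stanine 7
  z < 1.25
  z < 1.75
Highest qualifying boundary gives stanine = 7

7


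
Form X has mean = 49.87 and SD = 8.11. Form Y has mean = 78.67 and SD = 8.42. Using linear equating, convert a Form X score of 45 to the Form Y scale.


slope = SD_Y / SD_X = 8.42 / 8.11 ~ 1.0382
intercept = mean_Y - slope * mean_X = 78.67 - (8.42 / 8.11) * 49.87 ~ 26.8937
Y = slope * X + intercept. To avoid rounding drift from the rounded slope/intercept, evaluate the equivalent form Y = mean_Y + SD_Y * (X - mean_X) / SD_X at full precision:
Y = 78.67 + 8.42 * (45 - 49.87) / 8.11
Y = 78.67 - 8.42 * 4.87 / 8.11
Y = 78.67 - 41.0054 / 8.11
Y = 78.67 - 5.0562
Y = 73.6138

73.6138


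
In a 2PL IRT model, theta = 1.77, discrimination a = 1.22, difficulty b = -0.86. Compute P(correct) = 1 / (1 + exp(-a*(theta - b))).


a*(theta - b) = 1.22 * (1.77 - -0.86) = 3.2086
exp(-3.2086) = 0.0404
P = 1 / (1 + 0.0404)
P = 0.9612

0.9612


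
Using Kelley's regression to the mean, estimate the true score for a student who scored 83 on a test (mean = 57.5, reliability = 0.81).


T_est = rxx * X + (1 - rxx) * mean
T_est = 0.81 * 83 + 0.19 * 57.5
T_est = 67.23 + 10.925
T_est = 78.155

78.155
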